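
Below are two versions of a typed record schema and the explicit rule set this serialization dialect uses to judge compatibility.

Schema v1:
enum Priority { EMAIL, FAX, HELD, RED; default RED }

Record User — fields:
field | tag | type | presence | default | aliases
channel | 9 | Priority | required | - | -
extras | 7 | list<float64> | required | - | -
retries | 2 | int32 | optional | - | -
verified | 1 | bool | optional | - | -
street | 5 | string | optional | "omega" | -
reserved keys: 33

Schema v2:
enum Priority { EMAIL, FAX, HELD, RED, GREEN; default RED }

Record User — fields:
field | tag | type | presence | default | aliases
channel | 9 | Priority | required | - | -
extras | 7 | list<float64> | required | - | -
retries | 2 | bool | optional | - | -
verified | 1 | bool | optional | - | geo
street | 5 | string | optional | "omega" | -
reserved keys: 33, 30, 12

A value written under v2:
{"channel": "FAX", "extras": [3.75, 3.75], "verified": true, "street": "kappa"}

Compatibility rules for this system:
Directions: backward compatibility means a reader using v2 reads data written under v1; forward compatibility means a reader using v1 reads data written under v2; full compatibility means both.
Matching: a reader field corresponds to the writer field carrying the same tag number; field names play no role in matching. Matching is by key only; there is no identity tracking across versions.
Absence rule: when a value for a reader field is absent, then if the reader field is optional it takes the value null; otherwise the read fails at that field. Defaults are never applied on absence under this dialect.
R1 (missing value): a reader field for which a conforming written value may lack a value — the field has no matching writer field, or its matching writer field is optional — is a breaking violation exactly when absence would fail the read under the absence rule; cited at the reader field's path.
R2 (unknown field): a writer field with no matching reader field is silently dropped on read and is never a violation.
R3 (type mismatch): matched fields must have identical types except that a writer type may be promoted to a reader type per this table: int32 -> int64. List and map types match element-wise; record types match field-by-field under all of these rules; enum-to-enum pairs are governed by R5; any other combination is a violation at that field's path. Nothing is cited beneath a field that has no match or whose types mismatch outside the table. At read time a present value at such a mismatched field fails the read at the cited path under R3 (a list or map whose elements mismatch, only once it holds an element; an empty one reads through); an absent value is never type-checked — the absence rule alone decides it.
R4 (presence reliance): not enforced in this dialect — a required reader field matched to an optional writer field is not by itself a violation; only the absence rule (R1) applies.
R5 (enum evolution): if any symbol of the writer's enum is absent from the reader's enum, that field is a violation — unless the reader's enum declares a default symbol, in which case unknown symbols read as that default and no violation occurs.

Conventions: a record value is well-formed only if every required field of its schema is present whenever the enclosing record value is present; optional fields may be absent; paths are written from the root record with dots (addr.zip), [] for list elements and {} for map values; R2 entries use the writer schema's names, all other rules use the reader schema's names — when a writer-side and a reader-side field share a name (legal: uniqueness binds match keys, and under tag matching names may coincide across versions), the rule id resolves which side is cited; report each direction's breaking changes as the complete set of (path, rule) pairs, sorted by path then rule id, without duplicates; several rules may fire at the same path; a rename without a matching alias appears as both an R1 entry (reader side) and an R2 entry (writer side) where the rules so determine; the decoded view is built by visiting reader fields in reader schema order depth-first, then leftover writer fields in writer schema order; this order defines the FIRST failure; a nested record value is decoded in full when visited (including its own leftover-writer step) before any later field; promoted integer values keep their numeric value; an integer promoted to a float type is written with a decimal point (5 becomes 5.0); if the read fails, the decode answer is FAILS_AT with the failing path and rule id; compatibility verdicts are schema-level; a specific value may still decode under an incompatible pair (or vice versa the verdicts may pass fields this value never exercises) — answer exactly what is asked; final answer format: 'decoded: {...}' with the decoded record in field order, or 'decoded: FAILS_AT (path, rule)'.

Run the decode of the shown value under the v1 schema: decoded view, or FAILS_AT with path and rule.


arrows below run writer -> reader for User
decoding the User value with the v1 reader:
  channel := "FAX"
  extras := [3.75, 3.75]
  retries := null (absent, optional -> null)
  verified := true
  street := "kappa"
  => decoded: {"channel": "FAX", "extras": [3.75, 3.75], "retries": null, "verified": true, "street": "kappa"}
remaining User differences; none change what is asked:
  enum Priority (field channel in record User): symbol GREEN added -> no rule fires on it and the decoded User view is identical with or without it
  field retries in record User: type int32 changed to bool -> a verdict-level change on User — the shown value reads the same

decoded: {"channel": "FAX", "extras": [3.75, 3.75], "retries": null, "verified": true, "street": "kappa"}


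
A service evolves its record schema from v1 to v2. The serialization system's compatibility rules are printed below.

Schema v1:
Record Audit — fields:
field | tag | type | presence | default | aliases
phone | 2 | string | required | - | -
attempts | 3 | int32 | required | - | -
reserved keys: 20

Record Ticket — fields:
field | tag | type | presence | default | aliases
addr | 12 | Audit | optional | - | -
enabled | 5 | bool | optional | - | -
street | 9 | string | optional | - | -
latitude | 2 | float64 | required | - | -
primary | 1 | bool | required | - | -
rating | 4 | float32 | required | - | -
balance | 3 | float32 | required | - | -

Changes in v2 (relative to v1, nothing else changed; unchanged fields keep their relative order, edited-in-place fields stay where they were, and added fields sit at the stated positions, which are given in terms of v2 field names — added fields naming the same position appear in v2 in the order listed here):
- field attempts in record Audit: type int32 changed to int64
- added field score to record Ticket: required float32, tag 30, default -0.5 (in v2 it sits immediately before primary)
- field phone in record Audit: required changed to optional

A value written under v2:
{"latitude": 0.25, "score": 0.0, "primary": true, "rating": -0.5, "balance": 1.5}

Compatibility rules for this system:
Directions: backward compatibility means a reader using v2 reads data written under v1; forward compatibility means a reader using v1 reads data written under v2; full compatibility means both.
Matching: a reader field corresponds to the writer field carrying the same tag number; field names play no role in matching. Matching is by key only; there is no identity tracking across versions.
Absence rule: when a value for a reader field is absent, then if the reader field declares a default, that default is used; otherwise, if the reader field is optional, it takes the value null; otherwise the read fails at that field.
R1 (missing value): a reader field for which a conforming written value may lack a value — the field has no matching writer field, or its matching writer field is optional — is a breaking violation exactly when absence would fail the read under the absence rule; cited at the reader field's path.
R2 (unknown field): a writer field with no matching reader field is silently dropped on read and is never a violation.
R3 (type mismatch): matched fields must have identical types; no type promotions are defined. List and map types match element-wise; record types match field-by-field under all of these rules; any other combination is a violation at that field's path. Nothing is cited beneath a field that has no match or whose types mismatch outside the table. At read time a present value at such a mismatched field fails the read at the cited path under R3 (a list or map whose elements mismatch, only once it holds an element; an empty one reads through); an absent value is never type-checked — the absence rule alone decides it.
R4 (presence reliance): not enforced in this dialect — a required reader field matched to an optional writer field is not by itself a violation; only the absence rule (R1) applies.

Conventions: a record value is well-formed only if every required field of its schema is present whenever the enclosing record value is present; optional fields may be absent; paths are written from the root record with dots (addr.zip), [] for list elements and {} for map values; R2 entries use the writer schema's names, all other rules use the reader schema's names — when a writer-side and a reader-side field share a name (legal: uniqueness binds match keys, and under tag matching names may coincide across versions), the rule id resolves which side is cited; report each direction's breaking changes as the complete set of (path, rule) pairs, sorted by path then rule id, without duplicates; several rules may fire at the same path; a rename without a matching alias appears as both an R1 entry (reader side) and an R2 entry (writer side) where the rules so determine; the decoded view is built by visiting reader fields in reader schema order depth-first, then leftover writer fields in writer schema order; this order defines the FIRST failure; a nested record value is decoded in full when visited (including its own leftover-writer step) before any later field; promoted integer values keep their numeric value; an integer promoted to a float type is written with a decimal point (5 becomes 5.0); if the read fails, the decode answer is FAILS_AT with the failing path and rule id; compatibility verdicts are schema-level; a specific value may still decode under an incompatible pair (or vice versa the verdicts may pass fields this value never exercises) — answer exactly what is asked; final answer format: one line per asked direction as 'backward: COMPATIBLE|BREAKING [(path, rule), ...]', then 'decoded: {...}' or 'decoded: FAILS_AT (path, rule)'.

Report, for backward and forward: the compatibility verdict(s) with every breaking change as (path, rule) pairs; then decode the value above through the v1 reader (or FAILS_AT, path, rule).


backward: BREAKING [(addr.attempts, R3)]; forward: BREAKING [(addr.attempts, R3), (addr.phone, R1)]; decoded: {"addr": null, "enabled": null, "street": null, "latitude": 0.25, "primary": true, "rating": -0.5, "balance": 1.5}

arrows below run writer -> reader for Ticket
backward pass over Ticket, reader schema v2, writer schema v1:
  addr: Audit -> Audit, writer optional; from addr
  enabled: bool -> bool, writer optional; from enabled
  street: string -> string, writer optional; from street
  latitude: float64 -> float64, writer required; from latitude
  no writer field matches reader score
  primary: bool -> bool, writer required; from primary
  rating: float32 -> float32, writer required; from rating
  balance: float32 -> float32, writer required; from balance
  addr.phone: string -> string, writer required; from addr.phone
  addr.attempts: int32 -> int64, writer required; from addr.attempts
  rule R3 violated at addr.attempts
  => backward verdict for Ticket: BREAKING, 1 violation(s)
forward pass over Ticket, reader schema v1, writer schema v2:
  addr: Audit -> Audit, writer optional; from addr
  enabled: bool -> bool, writer optional; from enabled
  street: string -> string, writer optional; from street
  latitude: float64 -> float64, writer required; from latitude
  primary: bool -> bool, writer required; from primary
  rating: float32 -> float32, writer required; from rating
  balance: float32 -> float32, writer required; from balance
  score (writer side), unknown to reader
  addr.phone: string -> string, writer optional; from addr.phone
  addr.attempts: int64 -> int32, writer required; from addr.attempts
  rule R3 violated at addr.attempts
  rule R1 violated at addr.phone
  => forward verdict for Ticket: BREAKING, 2 violation(s)
decode walk for Ticket under reader schema v1:
  addr := null (not supplied -> null)
  enabled := null (not supplied -> null)
  street := null (not supplied -> null)
  latitude := 0.25
  primary := true
  rating := -0.5
  balance := 1.5
  writer score: unmatched, discarded
  => decoded: {"addr": null, "enabled": null, "street": null, "latitude": 0.25, "primary": true, "rating": -0.5, "balance": 1.5}


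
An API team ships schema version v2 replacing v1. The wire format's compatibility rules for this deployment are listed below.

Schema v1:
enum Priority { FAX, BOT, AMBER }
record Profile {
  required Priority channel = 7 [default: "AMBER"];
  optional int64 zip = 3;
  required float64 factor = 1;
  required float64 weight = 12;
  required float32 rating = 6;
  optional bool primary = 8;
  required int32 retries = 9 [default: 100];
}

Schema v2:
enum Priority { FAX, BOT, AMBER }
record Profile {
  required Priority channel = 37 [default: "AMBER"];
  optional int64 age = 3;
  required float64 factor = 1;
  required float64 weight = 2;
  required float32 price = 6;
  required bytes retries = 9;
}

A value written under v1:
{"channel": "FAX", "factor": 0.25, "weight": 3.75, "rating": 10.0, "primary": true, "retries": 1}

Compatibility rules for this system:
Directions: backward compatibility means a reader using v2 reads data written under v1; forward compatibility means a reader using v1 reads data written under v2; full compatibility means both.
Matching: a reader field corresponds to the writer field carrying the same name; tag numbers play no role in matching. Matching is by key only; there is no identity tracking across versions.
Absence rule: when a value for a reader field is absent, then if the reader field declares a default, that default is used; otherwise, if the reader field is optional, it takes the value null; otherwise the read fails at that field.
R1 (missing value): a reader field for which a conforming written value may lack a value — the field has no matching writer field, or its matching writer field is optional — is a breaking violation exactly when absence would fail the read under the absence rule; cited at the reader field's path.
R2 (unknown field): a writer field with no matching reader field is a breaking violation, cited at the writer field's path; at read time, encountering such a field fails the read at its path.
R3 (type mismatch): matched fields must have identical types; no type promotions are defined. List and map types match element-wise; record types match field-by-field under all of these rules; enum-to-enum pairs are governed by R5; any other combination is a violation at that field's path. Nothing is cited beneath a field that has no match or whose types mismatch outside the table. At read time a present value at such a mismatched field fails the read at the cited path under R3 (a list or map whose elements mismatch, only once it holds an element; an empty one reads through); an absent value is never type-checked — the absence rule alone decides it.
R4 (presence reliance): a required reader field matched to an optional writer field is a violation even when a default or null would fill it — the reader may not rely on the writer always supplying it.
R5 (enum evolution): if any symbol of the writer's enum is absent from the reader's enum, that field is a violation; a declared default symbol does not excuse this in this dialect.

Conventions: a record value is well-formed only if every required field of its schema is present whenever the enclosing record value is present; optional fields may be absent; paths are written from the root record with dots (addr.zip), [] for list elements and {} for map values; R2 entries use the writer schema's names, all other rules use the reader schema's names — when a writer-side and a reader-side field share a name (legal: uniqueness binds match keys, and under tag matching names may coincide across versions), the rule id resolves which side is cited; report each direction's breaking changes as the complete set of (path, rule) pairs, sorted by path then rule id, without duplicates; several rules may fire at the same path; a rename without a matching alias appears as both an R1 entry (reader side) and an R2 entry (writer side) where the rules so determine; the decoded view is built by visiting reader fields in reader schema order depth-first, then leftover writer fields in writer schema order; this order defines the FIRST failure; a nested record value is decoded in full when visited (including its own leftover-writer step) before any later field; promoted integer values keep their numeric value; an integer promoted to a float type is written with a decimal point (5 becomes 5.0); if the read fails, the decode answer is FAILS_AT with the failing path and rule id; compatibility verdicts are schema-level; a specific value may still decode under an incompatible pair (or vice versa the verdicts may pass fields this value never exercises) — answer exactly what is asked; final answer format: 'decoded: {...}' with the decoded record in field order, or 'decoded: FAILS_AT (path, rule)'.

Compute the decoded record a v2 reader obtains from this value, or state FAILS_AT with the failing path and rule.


decoded: FAILS_AT (price, R1)

in Profile below, arrows point writer -> reader
decoding the Profile value with the v2 reader:
  channel := "FAX"
  age := null (absent, optional -> null)
  factor := 0.25
  weight := 3.75
  read fails at price under R1 (no fill)
  => FAILS_AT (price, R1)
ruling out the remaining Profile differences:
  field channel in record Profile: tag 7 changed to 37 -> no rule fires on it and the decoded Profile view is identical with or without it
  removed field primary from record Profile -> schema-level compatibility only; this Profile value's decode is unchanged
  field retries in record Profile: type int32 changed to bytes (its default is dropped) -> schema-level compatibility only; this Profile value's decode is unchanged
  field weight in record Profile: tag 12 changed to 2 -> no rule fires on it and the decoded Profile view is identical with or without it
  renamed field zip to age in record Profile -> schema-level compatibility only; this Profile value's decode is unchanged


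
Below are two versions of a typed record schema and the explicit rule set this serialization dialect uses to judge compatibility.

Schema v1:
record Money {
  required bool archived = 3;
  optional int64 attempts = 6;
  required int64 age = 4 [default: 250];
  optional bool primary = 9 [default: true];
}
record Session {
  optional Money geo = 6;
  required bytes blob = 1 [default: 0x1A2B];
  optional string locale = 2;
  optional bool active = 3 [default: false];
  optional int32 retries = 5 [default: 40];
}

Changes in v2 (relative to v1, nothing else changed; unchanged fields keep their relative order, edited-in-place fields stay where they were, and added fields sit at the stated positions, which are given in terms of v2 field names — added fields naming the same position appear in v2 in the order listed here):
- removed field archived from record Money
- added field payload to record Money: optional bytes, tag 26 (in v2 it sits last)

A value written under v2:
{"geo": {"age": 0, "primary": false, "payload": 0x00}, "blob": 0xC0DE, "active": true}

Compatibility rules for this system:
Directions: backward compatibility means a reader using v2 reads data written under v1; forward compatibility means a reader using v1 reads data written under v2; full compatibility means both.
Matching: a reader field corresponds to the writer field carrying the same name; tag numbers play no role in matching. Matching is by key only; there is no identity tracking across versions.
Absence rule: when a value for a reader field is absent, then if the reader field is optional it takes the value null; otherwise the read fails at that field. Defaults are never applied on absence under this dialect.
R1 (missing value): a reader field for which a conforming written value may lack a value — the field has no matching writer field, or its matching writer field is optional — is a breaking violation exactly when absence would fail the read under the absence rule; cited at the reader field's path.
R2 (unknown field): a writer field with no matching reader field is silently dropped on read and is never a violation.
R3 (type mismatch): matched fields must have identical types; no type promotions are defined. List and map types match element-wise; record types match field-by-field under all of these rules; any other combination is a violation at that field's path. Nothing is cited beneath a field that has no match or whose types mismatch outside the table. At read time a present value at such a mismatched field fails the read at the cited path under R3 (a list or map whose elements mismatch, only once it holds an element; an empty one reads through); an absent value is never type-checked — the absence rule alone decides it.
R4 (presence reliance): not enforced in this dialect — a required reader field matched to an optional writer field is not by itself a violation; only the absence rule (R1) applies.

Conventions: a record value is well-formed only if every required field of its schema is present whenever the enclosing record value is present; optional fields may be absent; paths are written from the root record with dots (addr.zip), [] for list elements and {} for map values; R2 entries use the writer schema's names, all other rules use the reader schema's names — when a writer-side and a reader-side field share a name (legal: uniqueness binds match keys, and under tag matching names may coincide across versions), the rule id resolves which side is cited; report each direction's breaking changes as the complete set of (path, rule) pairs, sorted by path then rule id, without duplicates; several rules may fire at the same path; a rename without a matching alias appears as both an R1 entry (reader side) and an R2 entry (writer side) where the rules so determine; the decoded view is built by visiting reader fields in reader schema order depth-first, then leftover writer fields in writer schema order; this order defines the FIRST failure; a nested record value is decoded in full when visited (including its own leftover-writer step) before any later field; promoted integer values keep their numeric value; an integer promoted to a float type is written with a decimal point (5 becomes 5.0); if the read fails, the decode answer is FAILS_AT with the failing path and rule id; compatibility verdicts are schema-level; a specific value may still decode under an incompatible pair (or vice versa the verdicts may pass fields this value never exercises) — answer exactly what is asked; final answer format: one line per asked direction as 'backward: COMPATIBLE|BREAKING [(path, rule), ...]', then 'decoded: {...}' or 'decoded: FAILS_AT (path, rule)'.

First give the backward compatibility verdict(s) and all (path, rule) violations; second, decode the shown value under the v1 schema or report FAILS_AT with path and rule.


the writer's type comes first in each Session pair
backward analysis of Session with v2 as reader and v1 as writer:
  geo: Money -> Money, writer optional; from geo
  blob: bytes -> bytes, writer required; from blob
  locale: string -> string, writer optional; from locale
  active: bool -> bool, writer optional; from active
  retries: int32 -> int32, writer optional; from retries
  geo.attempts: int64 -> int64, writer optional; from geo.attempts
  geo.age: int64 -> int64, writer required; from geo.age
  geo.primary: bool -> bool, writer optional; from geo.primary
  geo.payload: no writer-side match
  writer geo.archived: unknown to reader
  nothing fires on Session: backward is COMPATIBLE
migrating the Session value to v1:
  read fails at geo.archived under R1 (no fill)
  => FAILS_AT (geo.archived, R1)
remaining Session differences; none change what is asked:
  added field payload to record Money: optional bytes, tag 26 (in v2 it sits last) -> fires no rule on Session, leaving the asked answer as it is

backward: COMPATIBLE []; decoded: FAILS_AT (geo.archived, R1)


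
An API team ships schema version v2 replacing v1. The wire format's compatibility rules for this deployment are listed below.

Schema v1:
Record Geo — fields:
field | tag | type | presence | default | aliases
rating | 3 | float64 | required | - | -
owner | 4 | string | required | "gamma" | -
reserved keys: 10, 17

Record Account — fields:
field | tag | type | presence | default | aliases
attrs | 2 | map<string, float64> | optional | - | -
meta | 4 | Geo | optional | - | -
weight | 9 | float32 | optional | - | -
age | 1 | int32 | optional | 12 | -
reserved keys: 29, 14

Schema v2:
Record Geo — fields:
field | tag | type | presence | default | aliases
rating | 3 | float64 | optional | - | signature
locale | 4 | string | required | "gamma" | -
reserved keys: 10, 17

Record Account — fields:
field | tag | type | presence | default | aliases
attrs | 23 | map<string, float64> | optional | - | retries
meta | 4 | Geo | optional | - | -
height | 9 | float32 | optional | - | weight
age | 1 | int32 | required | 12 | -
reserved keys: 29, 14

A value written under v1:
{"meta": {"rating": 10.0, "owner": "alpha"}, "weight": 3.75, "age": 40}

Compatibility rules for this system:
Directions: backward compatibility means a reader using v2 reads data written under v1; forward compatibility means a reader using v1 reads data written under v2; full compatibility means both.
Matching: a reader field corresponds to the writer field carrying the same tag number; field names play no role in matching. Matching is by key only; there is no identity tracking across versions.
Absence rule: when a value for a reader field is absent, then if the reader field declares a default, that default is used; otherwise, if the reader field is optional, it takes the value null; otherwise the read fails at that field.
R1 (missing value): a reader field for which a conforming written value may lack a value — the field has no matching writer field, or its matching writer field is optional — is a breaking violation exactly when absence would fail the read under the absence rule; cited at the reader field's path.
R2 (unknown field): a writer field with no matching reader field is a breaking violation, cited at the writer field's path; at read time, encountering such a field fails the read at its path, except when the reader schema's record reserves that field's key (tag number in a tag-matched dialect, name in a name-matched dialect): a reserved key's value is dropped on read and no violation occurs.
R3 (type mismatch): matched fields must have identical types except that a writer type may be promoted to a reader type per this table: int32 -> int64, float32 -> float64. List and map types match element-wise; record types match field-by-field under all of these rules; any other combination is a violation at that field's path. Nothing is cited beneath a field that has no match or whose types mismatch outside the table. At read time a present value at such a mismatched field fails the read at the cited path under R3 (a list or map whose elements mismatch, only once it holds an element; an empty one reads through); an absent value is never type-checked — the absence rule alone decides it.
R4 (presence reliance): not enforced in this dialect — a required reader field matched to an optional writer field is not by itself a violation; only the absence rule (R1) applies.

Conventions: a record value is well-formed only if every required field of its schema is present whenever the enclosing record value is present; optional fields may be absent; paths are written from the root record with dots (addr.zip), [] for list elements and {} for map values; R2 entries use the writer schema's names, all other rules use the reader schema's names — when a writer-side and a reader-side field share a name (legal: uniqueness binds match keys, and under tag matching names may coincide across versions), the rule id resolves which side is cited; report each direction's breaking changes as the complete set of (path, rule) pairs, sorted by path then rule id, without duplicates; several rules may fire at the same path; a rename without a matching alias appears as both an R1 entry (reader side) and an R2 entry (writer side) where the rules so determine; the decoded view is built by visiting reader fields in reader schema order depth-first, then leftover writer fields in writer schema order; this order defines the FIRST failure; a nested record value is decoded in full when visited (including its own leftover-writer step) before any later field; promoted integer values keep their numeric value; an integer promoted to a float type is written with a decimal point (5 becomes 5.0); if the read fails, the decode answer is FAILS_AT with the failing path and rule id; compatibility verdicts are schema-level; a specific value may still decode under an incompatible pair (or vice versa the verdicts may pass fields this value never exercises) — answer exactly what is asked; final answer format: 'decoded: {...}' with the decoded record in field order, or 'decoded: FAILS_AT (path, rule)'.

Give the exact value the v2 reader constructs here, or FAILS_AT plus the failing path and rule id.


the writer's type comes first in each Account pair
decoding the Account value with the v2 reader:
  attrs := null (absent, optional -> null)
  meta.rating := 10.0
  meta.locale := "alpha" (from writer owner)
  height := 3.75 (from writer weight)
  age := 40
  => decoded: {"attrs": null, "meta": {"rating": 10.0, "locale": "alpha"}, "height": 3.75, "age": 40}
the rest of the Account diff is inert for this question:
  field age in record Account: optional changed to required -> inert under this dialect — no rule fires on Account and the result does not move
  field rating in record Geo: required changed to optional -> affects the rule determinations only; this particular Account value decodes identically
  field attrs in record Account: tag 2 changed to 23 -> affects the rule determinations only; this particular Account value decodes identically

decoded: {"attrs": null, "meta": {"rating": 10.0, "locale": "alpha"}, "height": 3.75, "age": 40}


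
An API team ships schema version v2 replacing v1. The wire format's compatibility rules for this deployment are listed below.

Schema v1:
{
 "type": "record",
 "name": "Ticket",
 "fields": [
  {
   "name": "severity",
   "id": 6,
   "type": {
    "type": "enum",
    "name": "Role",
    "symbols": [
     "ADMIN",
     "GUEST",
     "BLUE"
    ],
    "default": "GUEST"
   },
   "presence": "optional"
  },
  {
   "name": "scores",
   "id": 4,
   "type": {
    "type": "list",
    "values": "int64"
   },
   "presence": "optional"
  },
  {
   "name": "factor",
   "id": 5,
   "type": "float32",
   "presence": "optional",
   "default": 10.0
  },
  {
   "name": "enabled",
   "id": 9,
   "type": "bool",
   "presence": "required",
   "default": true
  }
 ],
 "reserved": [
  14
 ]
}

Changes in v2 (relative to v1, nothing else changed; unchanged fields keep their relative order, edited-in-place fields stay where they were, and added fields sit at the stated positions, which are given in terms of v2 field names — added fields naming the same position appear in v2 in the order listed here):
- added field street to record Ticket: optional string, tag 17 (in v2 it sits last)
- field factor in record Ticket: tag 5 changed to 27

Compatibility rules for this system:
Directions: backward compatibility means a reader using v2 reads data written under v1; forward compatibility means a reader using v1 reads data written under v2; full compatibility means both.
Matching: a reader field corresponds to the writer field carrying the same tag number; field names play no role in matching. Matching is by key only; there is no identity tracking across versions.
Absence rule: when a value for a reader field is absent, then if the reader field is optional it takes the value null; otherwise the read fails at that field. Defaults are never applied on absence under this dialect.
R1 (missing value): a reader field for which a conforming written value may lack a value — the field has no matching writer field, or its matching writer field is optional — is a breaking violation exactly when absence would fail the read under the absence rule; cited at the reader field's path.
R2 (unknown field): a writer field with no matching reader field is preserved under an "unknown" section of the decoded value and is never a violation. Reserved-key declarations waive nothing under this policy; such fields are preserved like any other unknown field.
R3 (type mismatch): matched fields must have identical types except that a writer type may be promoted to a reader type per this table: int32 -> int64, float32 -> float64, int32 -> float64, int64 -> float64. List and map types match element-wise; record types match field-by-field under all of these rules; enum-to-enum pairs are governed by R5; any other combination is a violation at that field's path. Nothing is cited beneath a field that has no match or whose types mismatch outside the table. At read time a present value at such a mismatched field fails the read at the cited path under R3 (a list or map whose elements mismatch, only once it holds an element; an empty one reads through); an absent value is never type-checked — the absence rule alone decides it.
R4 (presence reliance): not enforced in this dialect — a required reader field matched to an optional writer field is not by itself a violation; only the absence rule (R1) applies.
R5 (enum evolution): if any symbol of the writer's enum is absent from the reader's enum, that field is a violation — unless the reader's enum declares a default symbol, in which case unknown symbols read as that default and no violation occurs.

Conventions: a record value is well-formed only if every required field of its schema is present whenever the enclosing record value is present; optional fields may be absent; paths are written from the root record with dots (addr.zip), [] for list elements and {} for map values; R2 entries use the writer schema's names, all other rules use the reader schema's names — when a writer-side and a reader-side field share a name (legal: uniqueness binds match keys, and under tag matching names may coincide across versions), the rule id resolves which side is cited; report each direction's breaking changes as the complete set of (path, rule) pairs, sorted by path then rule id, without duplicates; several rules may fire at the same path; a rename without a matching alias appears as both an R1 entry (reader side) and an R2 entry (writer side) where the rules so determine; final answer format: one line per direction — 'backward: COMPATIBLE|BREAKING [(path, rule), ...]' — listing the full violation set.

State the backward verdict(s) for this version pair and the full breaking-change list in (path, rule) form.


backward: COMPATIBLE []

each type pair in Ticket: writer, then reader
checking backward for Ticket: reader v2 against writer v1:
  severity: paired with writer severity (Role -> Role; writer optional)
  scores: paired with writer scores (list<int64> -> list<int64>; writer optional)
  no writer field matches reader factor
  enabled: paired with writer enabled (bool -> bool; writer required)
  no writer field matches reader street
  factor (writer side), unknown to reader
  => backward: COMPATIBLE
remaining Ticket differences; none change what is asked:
  added field street to record Ticket: optional string, tag 17 (in v2 it sits last) -> triggers nothing under Ticket's printed rules — same verdict
  field factor in record Ticket: tag 5 changed to 27 -> triggers nothing under Ticket's printed rules — same verdict


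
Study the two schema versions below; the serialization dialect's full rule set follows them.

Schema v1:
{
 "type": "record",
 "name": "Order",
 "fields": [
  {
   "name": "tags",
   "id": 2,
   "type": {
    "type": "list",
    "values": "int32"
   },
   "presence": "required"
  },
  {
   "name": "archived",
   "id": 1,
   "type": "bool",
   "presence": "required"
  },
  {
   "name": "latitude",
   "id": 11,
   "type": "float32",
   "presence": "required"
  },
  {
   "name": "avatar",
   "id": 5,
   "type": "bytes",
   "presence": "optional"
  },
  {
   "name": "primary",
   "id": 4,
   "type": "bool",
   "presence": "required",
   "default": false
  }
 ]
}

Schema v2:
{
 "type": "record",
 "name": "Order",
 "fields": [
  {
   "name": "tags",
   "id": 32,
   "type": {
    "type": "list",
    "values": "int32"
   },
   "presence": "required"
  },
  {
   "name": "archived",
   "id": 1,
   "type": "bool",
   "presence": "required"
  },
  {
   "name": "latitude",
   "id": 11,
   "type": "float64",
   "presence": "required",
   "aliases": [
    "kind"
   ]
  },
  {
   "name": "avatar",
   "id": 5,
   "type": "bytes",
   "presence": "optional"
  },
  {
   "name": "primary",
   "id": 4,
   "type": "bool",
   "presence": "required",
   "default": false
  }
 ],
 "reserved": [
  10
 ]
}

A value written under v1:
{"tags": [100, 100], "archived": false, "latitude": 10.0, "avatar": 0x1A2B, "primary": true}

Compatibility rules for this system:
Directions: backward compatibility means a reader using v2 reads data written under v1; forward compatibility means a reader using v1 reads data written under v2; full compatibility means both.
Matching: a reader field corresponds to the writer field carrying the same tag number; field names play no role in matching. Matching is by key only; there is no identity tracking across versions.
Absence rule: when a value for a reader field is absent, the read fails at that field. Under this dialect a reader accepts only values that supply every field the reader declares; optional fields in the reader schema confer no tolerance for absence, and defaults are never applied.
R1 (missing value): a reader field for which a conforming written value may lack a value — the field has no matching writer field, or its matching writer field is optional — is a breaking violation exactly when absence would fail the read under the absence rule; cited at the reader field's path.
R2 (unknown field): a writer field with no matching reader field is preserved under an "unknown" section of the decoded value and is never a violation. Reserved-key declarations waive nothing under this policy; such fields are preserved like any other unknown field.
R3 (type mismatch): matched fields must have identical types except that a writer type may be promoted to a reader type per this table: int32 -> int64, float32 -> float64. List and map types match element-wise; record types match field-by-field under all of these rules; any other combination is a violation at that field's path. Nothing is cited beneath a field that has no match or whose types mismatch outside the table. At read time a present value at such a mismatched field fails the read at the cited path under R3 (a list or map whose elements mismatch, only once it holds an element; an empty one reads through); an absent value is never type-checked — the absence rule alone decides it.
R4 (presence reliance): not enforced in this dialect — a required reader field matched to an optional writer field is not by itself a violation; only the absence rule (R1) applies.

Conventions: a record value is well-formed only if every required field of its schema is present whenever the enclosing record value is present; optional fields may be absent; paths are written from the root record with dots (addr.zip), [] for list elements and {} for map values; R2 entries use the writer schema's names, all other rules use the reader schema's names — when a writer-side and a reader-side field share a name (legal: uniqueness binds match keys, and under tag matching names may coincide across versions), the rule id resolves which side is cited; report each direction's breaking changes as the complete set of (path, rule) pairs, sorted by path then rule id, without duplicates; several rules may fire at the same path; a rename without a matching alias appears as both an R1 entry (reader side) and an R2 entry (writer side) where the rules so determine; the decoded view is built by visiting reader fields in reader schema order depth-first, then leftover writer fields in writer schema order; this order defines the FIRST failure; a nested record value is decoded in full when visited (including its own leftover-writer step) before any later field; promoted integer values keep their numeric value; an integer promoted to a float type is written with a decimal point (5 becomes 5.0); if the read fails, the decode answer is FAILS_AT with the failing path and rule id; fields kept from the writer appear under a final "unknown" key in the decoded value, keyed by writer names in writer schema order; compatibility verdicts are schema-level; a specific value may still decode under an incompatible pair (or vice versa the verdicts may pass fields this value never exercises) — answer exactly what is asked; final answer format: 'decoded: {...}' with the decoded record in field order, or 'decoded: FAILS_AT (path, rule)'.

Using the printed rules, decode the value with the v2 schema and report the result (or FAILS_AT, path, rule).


decoded: FAILS_AT (tags, R1)

the writer's type comes first in each Order pair
migrating the Order value to v2:
  read fails at tags under R1 (no fill)
  => FAILS_AT (tags, R1)
checking off the Order differences that do not matter here:
  field latitude in record Order: type float32 changed to float64 -> affects the rule determinations only; this particular Order value decodes identically
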